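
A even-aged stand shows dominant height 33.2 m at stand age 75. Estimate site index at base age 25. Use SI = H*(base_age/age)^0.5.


Formula: SI = H_dom * (base_age / age)^0.5
Age ratio = 25 / 75 = 0.33333
sqrt(age_ratio) = 0.57735
SI = 33.2 * 0.57735 = 19.2 m

19.2


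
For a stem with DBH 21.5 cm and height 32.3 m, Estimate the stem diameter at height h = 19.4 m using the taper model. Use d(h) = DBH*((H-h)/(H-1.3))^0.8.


Taper: d(h) = DBH * ((H - h) / (H - 1.3))^0.8
Numerator = H - h = 32.3 - 19.4 = 12.9 m
Denominator = H - 1.3 = 32.3 - 1.3 = 31.0 m
Ratio = 12.9 / 31.0 = 0.41613
d = 21.5 * 0.41613^0.8 = 10.7 cm

10.7


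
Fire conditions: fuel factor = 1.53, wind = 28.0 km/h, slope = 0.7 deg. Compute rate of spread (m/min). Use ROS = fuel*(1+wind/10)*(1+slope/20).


Formula: ROS = fuel * (1 + wind/10) * (1 + slope/20)
Wind factor = 1 + 28.0/10 = 3.8
Slope factor = 1 + 0.7/20 = 1.035
ROS = 1.53 * 3.8 * 1.035 = 6.02 m/min

6.02


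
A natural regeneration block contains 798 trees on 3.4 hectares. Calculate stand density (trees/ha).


Formula: Stand Density = N_trees / Area_ha
Density = 798 trees / 3.4 ha
Density = 235 trees/ha

235


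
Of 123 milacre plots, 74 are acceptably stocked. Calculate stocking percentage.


Formula: Stocking % = stocked plots / total plots * 100
Stocking = 74 / 123 * 100
Stocking = 0.6016 * 100 = 60.2%

60.2


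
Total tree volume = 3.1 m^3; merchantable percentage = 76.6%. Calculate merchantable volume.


Formula: MV = V_total * (merchantable_pct / 100)
Merchantable fraction = 76.6% / 100 = 0.766
MV = 3.1 m^3 * 0.766 = 2.375 m^3

2.375


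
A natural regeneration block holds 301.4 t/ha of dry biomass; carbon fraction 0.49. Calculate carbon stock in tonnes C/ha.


Formula: Carbon Stock = Biomass * Carbon Fraction
C = 301.4 t/ha * 0.49
C = 147.7 t C/ha

147.7


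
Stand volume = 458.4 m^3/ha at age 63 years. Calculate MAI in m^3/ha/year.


Formula: MAI = Total Volume / Stand Age
MAI = 458.4 m^3/ha / 63 years
MAI = 7.28 m^3/ha/year

7.28


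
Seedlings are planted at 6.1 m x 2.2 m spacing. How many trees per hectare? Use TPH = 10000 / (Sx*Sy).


Formula: TPH = 10000 m^2/ha / (spacing_x * spacing_y)
Area per tree = 6.1 m * 2.2 m = 13.42 m^2
TPH = 10000 / 13.42 = 745 trees/ha

745


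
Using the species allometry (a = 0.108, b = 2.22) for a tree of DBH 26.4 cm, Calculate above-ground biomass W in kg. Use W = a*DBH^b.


Formula: W = a * DBH^b  (allometric power law)
DBH^b = 26.4^2.22 = 1432.0584
W = 0.108 * 1432.0584 = 154.7 kg

154.7


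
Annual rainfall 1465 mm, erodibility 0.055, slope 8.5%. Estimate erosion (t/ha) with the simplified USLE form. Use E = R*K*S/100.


Formula: E = R * K * S / 100  (simplified USLE)
R * K = 1465 * 0.055 = 80.575
E = 80.575 * 8.5 / 100 = 6.85 t/ha

6.85


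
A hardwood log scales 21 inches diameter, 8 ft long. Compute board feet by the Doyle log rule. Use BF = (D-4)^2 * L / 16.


Doyle: BF = (D - 4)^2 * L / 16
Adjusted diameter = 21 - 4 = 17 in
(D-4)^2 = 17^2 = 289
BF = 289 * 8 / 16 = 145 BF

145


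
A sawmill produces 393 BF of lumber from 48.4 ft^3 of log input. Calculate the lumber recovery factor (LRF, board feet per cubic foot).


Formula: LRF = Lumber Output (BF) / Log Input (ft^3)
LRF = 393 BF / 48.4 ft^3
LRF = 8.12 BF/ft^3

8.12


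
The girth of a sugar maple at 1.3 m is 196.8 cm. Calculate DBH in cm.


Formula: DBH = C / pi
DBH = 196.8 / pi
pi = 3.14159...
DBH = 62.6 cm

62.6


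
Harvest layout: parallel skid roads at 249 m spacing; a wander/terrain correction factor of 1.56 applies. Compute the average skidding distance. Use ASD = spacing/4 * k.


Formula: ASD = (spacing / 4) * correction
Uncorrected distance = spacing / 4 = 249 / 4 = 62.25 m
ASD = 62.25 * 1.56 = 97 m

97


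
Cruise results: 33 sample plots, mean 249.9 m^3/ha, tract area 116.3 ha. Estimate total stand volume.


Formula: Total Volume = Mean Volume per ha * Total Area
Total Volume = 249.9 m^3/ha * 116.3 ha
Total Volume = 29063 m^3

29063


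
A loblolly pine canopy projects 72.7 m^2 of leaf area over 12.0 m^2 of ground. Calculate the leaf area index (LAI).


Formula: LAI = total leaf area / ground area  (dimensionless)
LAI = 72.7 m^2 / 12.0 m^2
LAI = 6.06

6.06


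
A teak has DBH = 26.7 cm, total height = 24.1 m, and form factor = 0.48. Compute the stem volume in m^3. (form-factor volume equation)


Formula: V = pi * (DBH/200)^2 * H * ff
Radius = DBH/200 = 26.7/200 = 0.1335 m
Radius^2 = 0.1335^2 = 0.01782225 m^2
V = pi * 0.01782225 * 24.1 * 0.48
V = 0.648 m^3

0.648


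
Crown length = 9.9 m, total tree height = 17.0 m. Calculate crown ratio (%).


Formula: Crown Ratio = (Crown Length / Total Height) * 100
CR = (9.9 m / 17.0 m) * 100
CR = 0.5824 * 100 = 58.2%

58.2


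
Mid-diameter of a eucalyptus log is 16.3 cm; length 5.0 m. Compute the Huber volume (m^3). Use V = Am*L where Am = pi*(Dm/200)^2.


Huber: V = Am * L,  Am = pi*(Dm/200)^2
Am = pi*(16.3/200)^2 = 0.020867 m^2
V = 0.020867*5.0 = 0.1043 m^3

0.1043


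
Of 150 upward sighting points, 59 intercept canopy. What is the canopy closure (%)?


Formula: Canopy closure = covered points / total points * 100
Closure = 59 / 150 * 100
Closure = 0.3933 * 100 = 39.3%

39.3


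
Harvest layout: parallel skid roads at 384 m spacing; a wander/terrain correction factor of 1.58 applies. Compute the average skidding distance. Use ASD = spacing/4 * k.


Formula: ASD = (spacing / 4) * correction
Uncorrected distance = spacing / 4 = 384 / 4 = 96 m
ASD = 96 * 1.58 = 152 m

152


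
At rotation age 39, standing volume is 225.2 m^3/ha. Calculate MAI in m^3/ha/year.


Formula: MAI = Total Volume / Stand Age
MAI = 225.2 m^3/ha / 39 years
MAI = 5.77 m^3/ha/year

5.77


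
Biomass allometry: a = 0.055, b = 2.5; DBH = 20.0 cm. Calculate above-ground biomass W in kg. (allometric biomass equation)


Formula: W = a * DBH^b  (allometric power law)
DBH^b = 20.0^2.5 = 1788.8544
W = 0.055 * 1788.8544 = 98.4 kg

98.4


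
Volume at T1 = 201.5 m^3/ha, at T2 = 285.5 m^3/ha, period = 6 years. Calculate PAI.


Formula: PAI = (V_T2 - V_T1) / (T2 - T1)
Volume increment = 285.5 - 201.5 = 84.0 m^3/ha
PAI = 84.0 / 6 = 14.0 m^3/ha/year

14.0


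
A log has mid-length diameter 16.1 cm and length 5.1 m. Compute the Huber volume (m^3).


Huber: V = Am * L,  Am = pi*(Dm/200)^2
Am = pi*(16.1/200)^2 = 0.020358 m^2
V = 0.020358*5.1 = 0.1038 m^3

0.1038


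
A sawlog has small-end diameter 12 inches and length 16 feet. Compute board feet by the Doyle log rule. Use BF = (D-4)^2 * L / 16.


Doyle: BF = (D - 4)^2 * L / 16
Adjusted diameter = 12 - 4 = 8 in
(D-4)^2 = 8^2 = 64
BF = 64 * 16 / 16 = 64 BF

64


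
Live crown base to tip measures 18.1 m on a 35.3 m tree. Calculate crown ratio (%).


Formula: Crown Ratio = (Crown Length / Total Height) * 100
CR = (18.1 m / 35.3 m) * 100
CR = 0.5127 * 100 = 51.3%

51.3


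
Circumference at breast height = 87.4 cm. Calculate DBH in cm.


Formula: DBH = C / pi
DBH = 87.4 / pi
pi = 3.14159...
DBH = 27.8 cm

27.8


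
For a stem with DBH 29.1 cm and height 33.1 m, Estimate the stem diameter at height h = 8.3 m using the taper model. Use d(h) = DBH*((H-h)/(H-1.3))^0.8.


Taper: d(h) = DBH * ((H - h) / (H - 1.3))^0.8
Numerator = H - h = 33.1 - 8.3 = 24.8 m
Denominator = H - 1.3 = 33.1 - 1.3 = 31.8 m
Ratio = 24.8 / 31.8 = 0.77987
d = 29.1 * 0.77987^0.8 = 23.9 cm

23.9


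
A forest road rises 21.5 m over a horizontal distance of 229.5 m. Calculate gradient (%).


Formula: Gradient = rise / run * 100
Gradient = 21.5 / 229.5 * 100 = 9.4%

9.4


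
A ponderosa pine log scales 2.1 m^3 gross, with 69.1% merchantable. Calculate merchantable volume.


Formula: MV = V_total * (merchantable_pct / 100)
Merchantable fraction = 69.1% / 100 = 0.691
MV = 2.1 m^3 * 0.691 = 1.451 m^3

1.451


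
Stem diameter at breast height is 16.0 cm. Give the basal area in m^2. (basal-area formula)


Formula: BA = pi * (DBH/2)^2 / 10000  (cm^2 to m^2)
Radius = DBH/2 = 16.0/2 = 8.0 cm
BA = pi * 8.0^2 / 10000
   = 201.0619 cm^2 / 10000
   = 0.0201 m^2

0.0201


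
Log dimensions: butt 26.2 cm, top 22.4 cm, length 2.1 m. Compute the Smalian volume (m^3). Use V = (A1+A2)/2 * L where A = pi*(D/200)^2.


Smalian: V = (A1 + A2)/2 * L,  A = pi*(D/200)^2
A1 = pi*(26.2/200)^2 = 0.053913 m^2
A2 = pi*(22.4/200)^2 = 0.039408 m^2
V = (0.053913+0.039408)/2*2.1 = 0.098 m^3

0.098


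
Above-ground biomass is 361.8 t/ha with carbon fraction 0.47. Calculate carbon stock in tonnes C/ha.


Formula: Carbon Stock = Biomass * Carbon Fraction
C = 361.8 t/ha * 0.47
C = 170.0 t C/ha

170.0


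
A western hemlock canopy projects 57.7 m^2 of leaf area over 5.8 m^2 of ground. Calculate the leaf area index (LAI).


Formula: LAI = total leaf area / ground area  (dimensionless)
LAI = 57.7 m^2 / 5.8 m^2
LAI = 9.95

9.95


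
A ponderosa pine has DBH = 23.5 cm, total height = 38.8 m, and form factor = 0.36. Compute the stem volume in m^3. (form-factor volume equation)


Formula: V = pi * (DBH/200)^2 * H * ff
Radius = DBH/200 = 23.5/200 = 0.1175 m
Radius^2 = 0.1175^2 = 0.01380625 m^2
V = pi * 0.01380625 * 38.8 * 0.36
V = 0.606 m^3

0.606


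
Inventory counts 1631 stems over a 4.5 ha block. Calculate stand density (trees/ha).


Formula: Stand Density = N_trees / Area_ha
Density = 1631 trees / 4.5 ha
Density = 362 trees/ha

362


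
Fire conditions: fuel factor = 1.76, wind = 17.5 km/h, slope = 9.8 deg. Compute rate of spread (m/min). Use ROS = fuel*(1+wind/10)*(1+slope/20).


Formula: ROS = fuel * (1 + wind/10) * (1 + slope/20)
Wind factor = 1 + 17.5/10 = 2.75
Slope factor = 1 + 9.8/20 = 1.49
ROS = 1.76 * 2.75 * 1.49 = 7.21 m/min

7.21


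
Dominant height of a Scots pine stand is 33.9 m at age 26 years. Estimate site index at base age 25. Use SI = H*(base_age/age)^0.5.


Formula: SI = H_dom * (base_age / age)^0.5
Age ratio = 25 / 26 = 0.96154
sqrt(age_ratio) = 0.98058
SI = 33.9 * 0.98058 = 33.2 m

33.2


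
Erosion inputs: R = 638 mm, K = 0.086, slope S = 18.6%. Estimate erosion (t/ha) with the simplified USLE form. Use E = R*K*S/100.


Formula: E = R * K * S / 100  (simplified USLE)
R * K = 638 * 0.086 = 54.868
E = 54.868 * 18.6 / 100 = 10.21 t/ha

10.21


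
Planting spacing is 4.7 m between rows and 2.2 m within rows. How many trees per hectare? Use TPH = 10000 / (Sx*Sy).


Formula: TPH = 10000 m^2/ha / (spacing_x * spacing_y)
Area per tree = 4.7 m * 2.2 m = 10.34 m^2
TPH = 10000 / 10.34 = 967 trees/ha

967


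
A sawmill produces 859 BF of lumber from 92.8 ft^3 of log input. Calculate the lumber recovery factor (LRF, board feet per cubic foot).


Formula: LRF = Lumber Output (BF) / Log Input (ft^3)
LRF = 859 BF / 92.8 ft^3
LRF = 9.26 BF/ft^3

9.26


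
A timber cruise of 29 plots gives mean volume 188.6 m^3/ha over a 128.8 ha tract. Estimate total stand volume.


Formula: Total Volume = Mean Volume per ha * Total Area
Total Volume = 188.6 m^3/ha * 128.8 ha
Total Volume = 24292 m^3

24292


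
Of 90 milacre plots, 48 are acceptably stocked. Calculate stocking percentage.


Formula: Stocking % = stocked plots / total plots * 100
Stocking = 48 / 90 * 100
Stocking = 0.5333 * 100 = 53.3%

53.3


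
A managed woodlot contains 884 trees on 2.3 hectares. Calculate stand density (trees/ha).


Formula: Stand Density = N_trees / Area_ha
Density = 884 trees / 2.3 ha
Density = 384 trees/ha

384


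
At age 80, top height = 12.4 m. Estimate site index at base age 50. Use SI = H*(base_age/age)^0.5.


Formula: SI = H_dom * (base_age / age)^0.5
Age ratio = 50 / 80 = 0.625
sqrt(age_ratio) = 0.79057
SI = 12.4 * 0.79057 = 9.8 m

9.8


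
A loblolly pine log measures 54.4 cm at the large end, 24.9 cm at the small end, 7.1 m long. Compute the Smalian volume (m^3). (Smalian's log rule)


Smalian: V = (A1 + A2)/2 * L,  A = pi*(D/200)^2
A1 = pi*(54.4/200)^2 = 0.232428 m^2
A2 = pi*(24.9/200)^2 = 0.048695 m^2
V = (0.232428+0.048695)/2*7.1 = 0.998 m^3

0.998


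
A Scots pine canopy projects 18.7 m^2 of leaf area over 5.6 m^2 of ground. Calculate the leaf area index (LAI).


Formula: LAI = total leaf area / ground area  (dimensionless)
LAI = 18.7 m^2 / 5.6 m^2
LAI = 3.34

3.34


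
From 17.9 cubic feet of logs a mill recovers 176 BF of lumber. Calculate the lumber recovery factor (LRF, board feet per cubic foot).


Formula: LRF = Lumber Output (BF) / Log Input (ft^3)
LRF = 176 BF / 17.9 ft^3
LRF = 9.83 BF/ft^3

9.83


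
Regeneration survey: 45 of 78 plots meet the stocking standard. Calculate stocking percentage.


Formula: Stocking % = stocked plots / total plots * 100
Stocking = 45 / 78 * 100
Stocking = 0.5769 * 100 = 57.7%

57.7


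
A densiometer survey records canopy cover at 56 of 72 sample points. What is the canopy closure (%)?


Formula: Canopy closure = covered points / total points * 100
Closure = 56 / 72 * 100
Closure = 0.7778 * 100 = 77.8%

77.8


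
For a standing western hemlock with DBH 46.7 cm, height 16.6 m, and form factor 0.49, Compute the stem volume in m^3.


Formula: V = pi * (DBH/200)^2 * H * ff
Radius = DBH/200 = 46.7/200 = 0.2335 m
Radius^2 = 0.2335^2 = 0.05452225 m^2
V = pi * 0.05452225 * 16.6 * 0.49
V = 1.393 m^3

1.393


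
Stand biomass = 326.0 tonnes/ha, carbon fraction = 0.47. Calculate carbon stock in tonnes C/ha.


Formula: Carbon Stock = Biomass * Carbon Fraction
C = 326.0 t/ha * 0.47
C = 153.2 t C/ha

153.2


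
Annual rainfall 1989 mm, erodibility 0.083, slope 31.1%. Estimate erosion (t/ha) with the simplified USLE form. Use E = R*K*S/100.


Formula: E = R * K * S / 100  (simplified USLE)
R * K = 1989 * 0.083 = 165.087
E = 165.087 * 31.1 / 100 = 51.34 t/ha

51.34


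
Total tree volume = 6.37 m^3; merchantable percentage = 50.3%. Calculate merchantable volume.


Formula: MV = V_total * (merchantable_pct / 100)
Merchantable fraction = 50.3% / 100 = 0.503
MV = 6.37 m^3 * 0.503 = 3.204 m^3

3.204


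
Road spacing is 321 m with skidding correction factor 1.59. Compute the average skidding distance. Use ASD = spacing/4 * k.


Formula: ASD = (spacing / 4) * correction
Uncorrected distance = spacing / 4 = 321 / 4 = 80.25 m
ASD = 80.25 * 1.59 = 128 m

128


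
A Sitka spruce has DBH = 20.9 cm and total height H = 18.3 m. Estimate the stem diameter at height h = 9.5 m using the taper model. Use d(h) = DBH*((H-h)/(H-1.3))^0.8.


Taper: d(h) = DBH * ((H - h) / (H - 1.3))^0.8
Numerator = H - h = 18.3 - 9.5 = 8.8 m
Denominator = H - 1.3 = 18.3 - 1.3 = 17.0 m
Ratio = 8.8 / 17.0 = 0.51765
d = 20.9 * 0.51765^0.8 = 12.3 cm

12.3


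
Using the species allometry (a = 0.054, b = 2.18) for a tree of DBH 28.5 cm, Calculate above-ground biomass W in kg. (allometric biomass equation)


Formula: W = a * DBH^b  (allometric power law)
DBH^b = 28.5^2.18 = 1484.4371
W = 0.054 * 1484.4371 = 80.2 kg

80.2


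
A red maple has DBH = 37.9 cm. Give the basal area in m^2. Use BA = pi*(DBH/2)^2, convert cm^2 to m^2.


Formula: BA = pi * (DBH/2)^2 / 10000  (cm^2 to m^2)
Radius = DBH/2 = 37.9/2 = 18.95 cm
BA = pi * 18.95^2 / 10000
   = 1128.1538 cm^2 / 10000
   = 0.1128 m^2

0.1128


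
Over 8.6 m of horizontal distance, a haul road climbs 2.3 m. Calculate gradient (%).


Formula: Gradient = rise / run * 100
Gradient = 2.3 / 8.6 * 100 = 26.7%

26.7


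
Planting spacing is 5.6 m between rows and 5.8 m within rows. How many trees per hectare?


Formula: TPH = 10000 m^2/ha / (spacing_x * spacing_y)
Area per tree = 5.6 m * 5.8 m = 32.48 m^2
TPH = 10000 / 32.48 = 308 trees/ha

308


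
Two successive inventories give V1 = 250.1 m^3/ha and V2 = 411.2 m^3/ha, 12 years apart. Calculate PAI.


Formula: PAI = (V_T2 - V_T1) / (T2 - T1)
Volume increment = 411.2 - 250.1 = 161.1 m^3/ha
PAI = 161.1 / 12 = 13.43 m^3/ha/year

13.43


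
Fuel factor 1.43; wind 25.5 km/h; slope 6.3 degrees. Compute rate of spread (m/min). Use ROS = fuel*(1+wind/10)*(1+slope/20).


Formula: ROS = fuel * (1 + wind/10) * (1 + slope/20)
Wind factor = 1 + 25.5/10 = 3.55
Slope factor = 1 + 6.3/20 = 1.315
ROS = 1.43 * 3.55 * 1.315 = 6.68 m/min

6.68


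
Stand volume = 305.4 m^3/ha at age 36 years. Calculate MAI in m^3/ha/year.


Formula: MAI = Total Volume / Stand Age
MAI = 305.4 m^3/ha / 36 years
MAI = 8.48 m^3/ha/year

8.48


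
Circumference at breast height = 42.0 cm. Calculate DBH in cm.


Formula: DBH = C / pi
DBH = 42.0 / pi
pi = 3.14159...
DBH = 13.4 cm

13.4


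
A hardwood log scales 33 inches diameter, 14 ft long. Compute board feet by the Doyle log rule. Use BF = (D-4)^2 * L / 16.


Doyle: BF = (D - 4)^2 * L / 16
Adjusted diameter = 33 - 4 = 29 in
(D-4)^2 = 29^2 = 841
BF = 841 * 14 / 16 = 736 BF

736


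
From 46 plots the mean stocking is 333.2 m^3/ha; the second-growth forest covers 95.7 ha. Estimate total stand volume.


Formula: Total Volume = Mean Volume per ha * Total Area
Total Volume = 333.2 m^3/ha * 95.7 ha
Total Volume = 31887 m^3

31887


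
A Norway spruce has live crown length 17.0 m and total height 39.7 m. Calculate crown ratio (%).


Formula: Crown Ratio = (Crown Length / Total Height) * 100
CR = (17.0 m / 39.7 m) * 100
CR = 0.4282 * 100 = 42.8%

42.8


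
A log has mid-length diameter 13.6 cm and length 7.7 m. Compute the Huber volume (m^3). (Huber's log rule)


Huber: V = Am * L,  Am = pi*(Dm/200)^2
Am = pi*(13.6/200)^2 = 0.014527 m^2
V = 0.014527*7.7 = 0.1119 m^3

0.1119


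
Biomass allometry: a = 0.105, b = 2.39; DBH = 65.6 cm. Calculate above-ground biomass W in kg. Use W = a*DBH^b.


Formula: W = a * DBH^b  (allometric power law)
DBH^b = 65.6^2.39 = 21998.86
W = 0.105 * 21998.86 = 2309.9 kg

2309.9


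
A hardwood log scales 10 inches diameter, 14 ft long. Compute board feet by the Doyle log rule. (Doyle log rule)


Doyle: BF = (D - 4)^2 * L / 16
Adjusted diameter = 10 - 4 = 6 in
(D-4)^2 = 6^2 = 36
BF = 36 * 14 / 16 = 32 BF

32


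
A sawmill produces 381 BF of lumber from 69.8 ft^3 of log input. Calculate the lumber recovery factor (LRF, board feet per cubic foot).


Formula: LRF = Lumber Output (BF) / Log Input (ft^3)
LRF = 381 BF / 69.8 ft^3
LRF = 5.46 BF/ft^3

5.46


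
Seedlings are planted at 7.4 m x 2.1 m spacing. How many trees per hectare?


Formula: TPH = 10000 m^2/ha / (spacing_x * spacing_y)
Area per tree = 7.4 m * 2.1 m = 15.54 m^2
TPH = 10000 / 15.54 = 644 trees/ha

644


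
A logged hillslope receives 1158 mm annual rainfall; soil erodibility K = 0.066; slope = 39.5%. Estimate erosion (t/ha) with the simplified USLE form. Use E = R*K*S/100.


Formula: E = R * K * S / 100  (simplified USLE)
R * K = 1158 * 0.066 = 76.428
E = 76.428 * 39.5 / 100 = 30.19 t/ha

30.19


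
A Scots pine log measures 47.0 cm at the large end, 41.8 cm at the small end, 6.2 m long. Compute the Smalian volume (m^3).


Smalian: V = (A1 + A2)/2 * L,  A = pi*(D/200)^2
A1 = pi*(47.0/200)^2 = 0.173494 m^2
A2 = pi*(41.8/200)^2 = 0.137228 m^2
V = (0.173494+0.137228)/2*6.2 = 0.9632 m^3

0.9632


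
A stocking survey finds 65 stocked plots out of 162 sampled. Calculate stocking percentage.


Formula: Stocking % = stocked plots / total plots * 100
Stocking = 65 / 162 * 100
Stocking = 0.4012 * 100 = 40.1%

40.1


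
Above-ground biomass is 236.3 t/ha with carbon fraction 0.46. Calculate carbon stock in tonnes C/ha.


Formula: Carbon Stock = Biomass * Carbon Fraction
C = 236.3 t/ha * 0.46
C = 108.7 t C/ha

108.7


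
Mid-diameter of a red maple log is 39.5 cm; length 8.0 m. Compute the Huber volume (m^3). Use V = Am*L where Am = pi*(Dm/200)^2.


Huber: V = Am * L,  Am = pi*(Dm/200)^2
Am = pi*(39.5/200)^2 = 0.122542 m^2
V = 0.122542*8.0 = 0.9803 m^3

0.9803


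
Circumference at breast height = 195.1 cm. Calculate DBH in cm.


Formula: DBH = C / pi
DBH = 195.1 / pi
pi = 3.14159...
DBH = 62.1 cm

62.1


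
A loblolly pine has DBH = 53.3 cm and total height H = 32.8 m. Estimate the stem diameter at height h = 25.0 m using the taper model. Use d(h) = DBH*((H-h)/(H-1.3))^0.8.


Taper: d(h) = DBH * ((H - h) / (H - 1.3))^0.8
Numerator = H - h = 32.8 - 25.0 = 7.8 m
Denominator = H - 1.3 = 32.8 - 1.3 = 31.5 m
Ratio = 7.8 / 31.5 = 0.24762
d = 53.3 * 0.24762^0.8 = 17.4 cm

17.4


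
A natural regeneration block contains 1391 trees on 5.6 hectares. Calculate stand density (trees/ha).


Formula: Stand Density = N_trees / Area_ha
Density = 1391 trees / 5.6 ha
Density = 248 trees/ha

248


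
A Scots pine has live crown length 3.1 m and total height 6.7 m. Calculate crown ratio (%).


Formula: Crown Ratio = (Crown Length / Total Height) * 100
CR = (3.1 m / 6.7 m) * 100
CR = 0.4627 * 100 = 46.3%

46.3


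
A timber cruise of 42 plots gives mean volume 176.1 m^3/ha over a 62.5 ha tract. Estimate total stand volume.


Formula: Total Volume = Mean Volume per ha * Total Area
Total Volume = 176.1 m^3/ha * 62.5 ha
Total Volume = 11006 m^3

11006


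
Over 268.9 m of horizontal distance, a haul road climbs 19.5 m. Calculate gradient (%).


Formula: Gradient = rise / run * 100
Gradient = 19.5 / 268.9 * 100 = 7.3%

7.3


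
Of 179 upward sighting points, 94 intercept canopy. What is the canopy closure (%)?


Formula: Canopy closure = covered points / total points * 100
Closure = 94 / 179 * 100
Closure = 0.5251 * 100 = 52.5%

52.5


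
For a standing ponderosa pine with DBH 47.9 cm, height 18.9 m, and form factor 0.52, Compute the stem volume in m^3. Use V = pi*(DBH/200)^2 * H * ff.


Formula: V = pi * (DBH/200)^2 * H * ff
Radius = DBH/200 = 47.9/200 = 0.2395 m
Radius^2 = 0.2395^2 = 0.05736025 m^2
V = pi * 0.05736025 * 18.9 * 0.52
V = 1.771 m^3

1.771


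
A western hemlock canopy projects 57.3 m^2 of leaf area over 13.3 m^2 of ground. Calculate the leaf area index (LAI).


Formula: LAI = total leaf area / ground area  (dimensionless)
LAI = 57.3 m^2 / 13.3 m^2
LAI = 4.31

4.31


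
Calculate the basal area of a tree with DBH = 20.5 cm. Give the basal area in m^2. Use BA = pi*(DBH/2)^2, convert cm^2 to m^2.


Formula: BA = pi * (DBH/2)^2 / 10000  (cm^2 to m^2)
Radius = DBH/2 = 20.5/2 = 10.25 cm
BA = pi * 10.25^2 / 10000
   = 330.0636 cm^2 / 10000
   = 0.033 m^2

0.033


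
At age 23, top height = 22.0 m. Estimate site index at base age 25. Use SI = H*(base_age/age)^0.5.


Formula: SI = H_dom * (base_age / age)^0.5
Age ratio = 25 / 23 = 1.08696
sqrt(age_ratio) = 1.04257
SI = 22.0 * 1.04257 = 22.9 m

22.9


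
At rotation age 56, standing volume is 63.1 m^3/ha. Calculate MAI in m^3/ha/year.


Formula: MAI = Total Volume / Stand Age
MAI = 63.1 m^3/ha / 56 years
MAI = 1.13 m^3/ha/year

1.13


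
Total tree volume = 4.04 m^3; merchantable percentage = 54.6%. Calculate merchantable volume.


Formula: MV = V_total * (merchantable_pct / 100)
Merchantable fraction = 54.6% / 100 = 0.546
MV = 4.04 m^3 * 0.546 = 2.206 m^3

2.206


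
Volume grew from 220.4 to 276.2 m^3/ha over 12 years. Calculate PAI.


Formula: PAI = (V_T2 - V_T1) / (T2 - T1)
Volume increment = 276.2 - 220.4 = 55.8 m^3/ha
PAI = 55.8 / 12 = 4.65 m^3/ha/year

4.65


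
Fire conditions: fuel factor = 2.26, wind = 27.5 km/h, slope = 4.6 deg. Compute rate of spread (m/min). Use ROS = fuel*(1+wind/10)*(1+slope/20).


Formula: ROS = fuel * (1 + wind/10) * (1 + slope/20)
Wind factor = 1 + 27.5/10 = 3.75
Slope factor = 1 + 4.6/20 = 1.23
ROS = 2.26 * 3.75 * 1.23 = 10.42 m/min

10.42


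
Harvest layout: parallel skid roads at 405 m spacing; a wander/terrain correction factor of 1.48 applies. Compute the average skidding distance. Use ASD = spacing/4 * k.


Formula: ASD = (spacing / 4) * correction
Uncorrected distance = spacing / 4 = 405 / 4 = 101.25 m
ASD = 101.25 * 1.48 = 150 m

150


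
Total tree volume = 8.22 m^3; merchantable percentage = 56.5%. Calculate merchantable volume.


Formula: MV = V_total * (merchantable_pct / 100)
Merchantable fraction = 56.5% / 100 = 0.565
MV = 8.22 m^3 * 0.565 = 4.644 m^3

4.644


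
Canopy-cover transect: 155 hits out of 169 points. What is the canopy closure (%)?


Formula: Canopy closure = covered points / total points * 100
Closure = 155 / 169 * 100
Closure = 0.9172 * 100 = 91.7%

91.7


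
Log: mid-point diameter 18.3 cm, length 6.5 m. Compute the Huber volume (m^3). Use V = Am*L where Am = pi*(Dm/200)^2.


Huber: V = Am * L,  Am = pi*(Dm/200)^2
Am = pi*(18.3/200)^2 = 0.026302 m^2
V = 0.026302*6.5 = 0.171 m^3

0.171


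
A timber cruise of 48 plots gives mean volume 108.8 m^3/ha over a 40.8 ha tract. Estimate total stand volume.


Formula: Total Volume = Mean Volume per ha * Total Area
Total Volume = 108.8 m^3/ha * 40.8 ha
Total Volume = 4439 m^3

4439


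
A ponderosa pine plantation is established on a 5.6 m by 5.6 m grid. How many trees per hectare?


Formula: TPH = 10000 m^2/ha / (spacing_x * spacing_y)
Area per tree = 5.6 m * 5.6 m = 31.36 m^2
TPH = 10000 / 31.36 = 319 trees/ha

319


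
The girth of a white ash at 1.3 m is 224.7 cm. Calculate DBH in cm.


Formula: DBH = C / pi
DBH = 224.7 / pi
pi = 3.14159...
DBH = 71.5 cm

71.5


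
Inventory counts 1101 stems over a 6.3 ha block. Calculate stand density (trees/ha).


Formula: Stand Density = N_trees / Area_ha
Density = 1101 trees / 6.3 ha
Density = 175 trees/ha

175


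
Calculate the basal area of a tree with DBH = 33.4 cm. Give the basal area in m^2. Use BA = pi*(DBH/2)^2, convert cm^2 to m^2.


Formula: BA = pi * (DBH/2)^2 / 10000  (cm^2 to m^2)
Radius = DBH/2 = 33.4/2 = 16.7 cm
BA = pi * 16.7^2 / 10000
   = 876.1588 cm^2 / 10000
   = 0.0876 m^2

0.0876


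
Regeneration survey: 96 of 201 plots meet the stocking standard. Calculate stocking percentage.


Formula: Stocking % = stocked plots / total plots * 100
Stocking = 96 / 201 * 100
Stocking = 0.4776 * 100 = 47.8%

47.8


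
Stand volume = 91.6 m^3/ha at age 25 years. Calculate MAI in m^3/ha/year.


Formula: MAI = Total Volume / Stand Age
MAI = 91.6 m^3/ha / 25 years
MAI = 3.66 m^3/ha/year

3.66


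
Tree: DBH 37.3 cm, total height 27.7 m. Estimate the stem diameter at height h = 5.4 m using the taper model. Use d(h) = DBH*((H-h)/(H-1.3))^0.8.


Taper: d(h) = DBH * ((H - h) / (H - 1.3))^0.8
Numerator = H - h = 27.7 - 5.4 = 22.3 m
Denominator = H - 1.3 = 27.7 - 1.3 = 26.4 m
Ratio = 22.3 / 26.4 = 0.8447
d = 37.3 * 0.8447^0.8 = 32.6 cm

32.6


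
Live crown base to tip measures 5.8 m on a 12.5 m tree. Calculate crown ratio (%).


Formula: Crown Ratio = (Crown Length / Total Height) * 100
CR = (5.8 m / 12.5 m) * 100
CR = 0.464 * 100 = 46.4%

46.4


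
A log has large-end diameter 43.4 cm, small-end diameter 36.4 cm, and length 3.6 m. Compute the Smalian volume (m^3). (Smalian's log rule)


Smalian: V = (A1 + A2)/2 * L,  A = pi*(D/200)^2
A1 = pi*(43.4/200)^2 = 0.147934 m^2
A2 = pi*(36.4/200)^2 = 0.104062 m^2
V = (0.147934+0.104062)/2*3.6 = 0.4536 m^3

0.4536


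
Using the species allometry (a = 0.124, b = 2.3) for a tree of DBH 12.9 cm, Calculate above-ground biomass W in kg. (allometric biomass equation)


Formula: W = a * DBH^b  (allometric power law)
DBH^b = 12.9^2.3 = 358.3904
W = 0.124 * 358.3904 = 44.4 kg

44.4


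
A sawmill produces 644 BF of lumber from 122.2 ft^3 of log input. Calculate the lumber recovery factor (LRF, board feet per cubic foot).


Formula: LRF = Lumber Output (BF) / Log Input (ft^3)
LRF = 644 BF / 122.2 ft^3
LRF = 5.27 BF/ft^3

5.27


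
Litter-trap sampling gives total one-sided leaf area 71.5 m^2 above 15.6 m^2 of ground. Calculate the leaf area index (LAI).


Formula: LAI = total leaf area / ground area  (dimensionless)
LAI = 71.5 m^2 / 15.6 m^2
LAI = 4.58

4.58


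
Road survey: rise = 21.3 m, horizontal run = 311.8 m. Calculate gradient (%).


Formula: Gradient = rise / run * 100
Gradient = 21.3 / 311.8 * 100 = 6.8%

6.8


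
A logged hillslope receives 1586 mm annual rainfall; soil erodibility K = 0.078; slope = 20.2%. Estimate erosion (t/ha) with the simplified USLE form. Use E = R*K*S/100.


Formula: E = R * K * S / 100  (simplified USLE)
R * K = 1586 * 0.078 = 123.708
E = 123.708 * 20.2 / 100 = 24.99 t/ha

24.99


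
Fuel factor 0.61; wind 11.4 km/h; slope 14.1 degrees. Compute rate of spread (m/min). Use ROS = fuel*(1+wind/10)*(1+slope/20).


Formula: ROS = fuel * (1 + wind/10) * (1 + slope/20)
Wind factor = 1 + 11.4/10 = 2.14
Slope factor = 1 + 14.1/20 = 1.705
ROS = 0.61 * 2.14 * 1.705 = 2.23 m/min

2.23


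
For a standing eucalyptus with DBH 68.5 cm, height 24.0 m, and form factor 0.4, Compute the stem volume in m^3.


Formula: V = pi * (DBH/200)^2 * H * ff
Radius = DBH/200 = 68.5/200 = 0.3425 m
Radius^2 = 0.3425^2 = 0.11730625 m^2
V = pi * 0.11730625 * 24.0 * 0.4
V = 3.538 m^3

3.538


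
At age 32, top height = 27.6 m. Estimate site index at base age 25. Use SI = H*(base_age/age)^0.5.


Formula: SI = H_dom * (base_age / age)^0.5
Age ratio = 25 / 32 = 0.78125
sqrt(age_ratio) = 0.88388
SI = 27.6 * 0.88388 = 24.4 m

24.4


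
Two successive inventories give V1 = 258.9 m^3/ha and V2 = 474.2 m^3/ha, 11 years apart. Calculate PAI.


Formula: PAI = (V_T2 - V_T1) / (T2 - T1)
Volume increment = 474.2 - 258.9 = 215.3 m^3/ha
PAI = 215.3 / 11 = 19.57 m^3/ha/year

19.57


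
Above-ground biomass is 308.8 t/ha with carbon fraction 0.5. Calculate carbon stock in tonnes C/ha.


Formula: Carbon Stock = Biomass * Carbon Fraction
C = 308.8 t/ha * 0.5
C = 154.4 t C/ha

154.4


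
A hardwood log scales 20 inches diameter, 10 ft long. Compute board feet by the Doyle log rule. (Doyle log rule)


Doyle: BF = (D - 4)^2 * L / 16
Adjusted diameter = 20 - 4 = 16 in
(D-4)^2 = 16^2 = 256
BF = 256 * 10 / 16 = 160 BF

160


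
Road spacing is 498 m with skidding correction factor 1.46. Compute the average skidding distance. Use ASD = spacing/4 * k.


Formula: ASD = (spacing / 4) * correction
Uncorrected distance = spacing / 4 = 498 / 4 = 124.5 m
ASD = 124.5 * 1.46 = 182 m

182


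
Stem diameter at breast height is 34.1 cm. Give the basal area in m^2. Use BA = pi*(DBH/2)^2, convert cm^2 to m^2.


Formula: BA = pi * (DBH/2)^2 / 10000  (cm^2 to m^2)
Radius = DBH/2 = 34.1/2 = 17.05 cm
BA = pi * 17.05^2 / 10000
   = 913.2688 cm^2 / 10000
   = 0.0913 m^2

0.0913


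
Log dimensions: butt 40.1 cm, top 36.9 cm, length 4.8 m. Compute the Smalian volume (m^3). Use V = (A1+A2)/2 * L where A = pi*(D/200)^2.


Smalian: V = (A1 + A2)/2 * L,  A = pi*(D/200)^2
A1 = pi*(40.1/200)^2 = 0.126293 m^2
A2 = pi*(36.9/200)^2 = 0.106941 m^2
V = (0.126293+0.106941)/2*4.8 = 0.5598 m^3

0.5598


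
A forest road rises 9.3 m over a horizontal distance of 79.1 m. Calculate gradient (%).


Formula: Gradient = rise / run * 100
Gradient = 9.3 / 79.1 * 100 = 11.8%

11.8


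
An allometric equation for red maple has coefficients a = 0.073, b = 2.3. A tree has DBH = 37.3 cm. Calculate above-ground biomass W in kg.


Formula: W = a * DBH^b  (allometric power law)
DBH^b = 37.3^2.3 = 4120.314
W = 0.073 * 4120.314 = 300.8 kg

300.8


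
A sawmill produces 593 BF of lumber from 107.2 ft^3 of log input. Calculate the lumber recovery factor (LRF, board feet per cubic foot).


Formula: LRF = Lumber Output (BF) / Log Input (ft^3)
LRF = 593 BF / 107.2 ft^3
LRF = 5.53 BF/ft^3

5.53


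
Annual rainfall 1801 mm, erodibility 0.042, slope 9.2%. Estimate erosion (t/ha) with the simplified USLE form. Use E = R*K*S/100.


Formula: E = R * K * S / 100  (simplified USLE)
R * K = 1801 * 0.042 = 75.642
E = 75.642 * 9.2 / 100 = 6.96 t/ha

6.96


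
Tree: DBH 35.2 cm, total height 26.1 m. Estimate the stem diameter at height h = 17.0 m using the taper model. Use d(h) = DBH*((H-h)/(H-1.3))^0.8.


Taper: d(h) = DBH * ((H - h) / (H - 1.3))^0.8
Numerator = H - h = 26.1 - 17.0 = 9.1 m
Denominator = H - 1.3 = 26.1 - 1.3 = 24.8 m
Ratio = 9.1 / 24.8 = 0.36694
d = 35.2 * 0.36694^0.8 = 15.8 cm

15.8


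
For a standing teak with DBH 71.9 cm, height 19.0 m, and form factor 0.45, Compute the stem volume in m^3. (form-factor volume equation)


Formula: V = pi * (DBH/200)^2 * H * ff
Radius = DBH/200 = 71.9/200 = 0.3595 m
Radius^2 = 0.3595^2 = 0.12924025 m^2
V = pi * 0.12924025 * 19.0 * 0.45
V = 3.471 m^3

3.471


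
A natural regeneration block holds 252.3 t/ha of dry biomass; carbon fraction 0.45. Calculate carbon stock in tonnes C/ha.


Formula: Carbon Stock = Biomass * Carbon Fraction
C = 252.3 t/ha * 0.45
C = 113.5 t C/ha

113.5


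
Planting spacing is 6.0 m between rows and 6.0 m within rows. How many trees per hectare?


Formula: TPH = 10000 m^2/ha / (spacing_x * spacing_y)
Area per tree = 6.0 m * 6.0 m = 36.0 m^2
TPH = 10000 / 36.0 = 278 trees/ha

278


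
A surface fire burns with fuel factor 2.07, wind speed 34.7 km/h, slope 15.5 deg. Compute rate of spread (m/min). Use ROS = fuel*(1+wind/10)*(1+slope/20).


Formula: ROS = fuel * (1 + wind/10) * (1 + slope/20)
Wind factor = 1 + 34.7/10 = 4.47
Slope factor = 1 + 15.5/20 = 1.775
ROS = 2.07 * 4.47 * 1.775 = 16.42 m/min

16.42


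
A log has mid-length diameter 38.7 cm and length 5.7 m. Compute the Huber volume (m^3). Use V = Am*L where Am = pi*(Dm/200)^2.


Huber: V = Am * L,  Am = pi*(Dm/200)^2
Am = pi*(38.7/200)^2 = 0.117628 m^2
V = 0.117628*5.7 = 0.6705 m^3

0.6705


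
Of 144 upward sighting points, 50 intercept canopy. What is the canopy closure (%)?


Formula: Canopy closure = covered points / total points * 100
Closure = 50 / 144 * 100
Closure = 0.3472 * 100 = 34.7%

34.7


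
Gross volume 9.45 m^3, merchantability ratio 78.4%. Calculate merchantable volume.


Formula: MV = V_total * (merchantable_pct / 100)
Merchantable fraction = 78.4% / 100 = 0.784
MV = 9.45 m^3 * 0.784 = 7.409 m^3

7.409


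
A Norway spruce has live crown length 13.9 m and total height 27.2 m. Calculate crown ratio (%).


Formula: Crown Ratio = (Crown Length / Total Height) * 100
CR = (13.9 m / 27.2 m) * 100
CR = 0.511 * 100 = 51.1%

51.1


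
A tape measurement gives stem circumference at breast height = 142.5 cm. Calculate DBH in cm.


Formula: DBH = C / pi
DBH = 142.5 / pi
pi = 3.14159...
DBH = 45.4 cm

45.4


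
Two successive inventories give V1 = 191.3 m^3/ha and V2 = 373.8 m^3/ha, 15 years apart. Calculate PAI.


Formula: PAI = (V_T2 - V_T1) / (T2 - T1)
Volume increment = 373.8 - 191.3 = 182.5 m^3/ha
PAI = 182.5 / 15 = 12.17 m^3/ha/year

12.17


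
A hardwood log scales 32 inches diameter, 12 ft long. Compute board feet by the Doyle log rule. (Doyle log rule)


Doyle: BF = (D - 4)^2 * L / 16
Adjusted diameter = 32 - 4 = 28 in
(D-4)^2 = 28^2 = 784
BF = 784 * 12 / 16 = 588 BF

588


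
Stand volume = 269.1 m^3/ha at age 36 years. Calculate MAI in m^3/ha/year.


Formula: MAI = Total Volume / Stand Age
MAI = 269.1 m^3/ha / 36 years
MAI = 7.48 m^3/ha/year

7.48


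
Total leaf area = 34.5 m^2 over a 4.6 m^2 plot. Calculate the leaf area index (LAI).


Formula: LAI = total leaf area / ground area  (dimensionless)
LAI = 34.5 m^2 / 4.6 m^2
LAI = 7.5

7.5


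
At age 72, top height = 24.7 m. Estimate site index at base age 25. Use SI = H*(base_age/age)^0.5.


Formula: SI = H_dom * (base_age / age)^0.5
Age ratio = 25 / 72 = 0.34722
sqrt(age_ratio) = 0.58926
SI = 24.7 * 0.58926 = 14.6 m

14.6


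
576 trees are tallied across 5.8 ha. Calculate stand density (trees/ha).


Formula: Stand Density = N_trees / Area_ha
Density = 576 trees / 5.8 ha
Density = 99 trees/ha

99


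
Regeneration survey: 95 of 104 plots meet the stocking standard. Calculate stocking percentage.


Formula: Stocking % = stocked plots / total plots * 100
Stocking = 95 / 104 * 100
Stocking = 0.9135 * 100 = 91.3%

91.3


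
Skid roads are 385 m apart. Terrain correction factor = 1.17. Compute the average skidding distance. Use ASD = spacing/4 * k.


Formula: ASD = (spacing / 4) * correction
Uncorrected distance = spacing / 4 = 385 / 4 = 96.25 m
ASD = 96.25 * 1.17 = 113 m

113


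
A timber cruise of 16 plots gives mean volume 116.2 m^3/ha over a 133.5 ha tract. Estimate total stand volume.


Formula: Total Volume = Mean Volume per ha * Total Area
Total Volume = 116.2 m^3/ha * 133.5 ha
Total Volume = 15513 m^3

15513


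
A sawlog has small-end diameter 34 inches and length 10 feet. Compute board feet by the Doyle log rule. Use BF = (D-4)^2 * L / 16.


Doyle: BF = (D - 4)^2 * L / 16
Adjusted diameter = 34 - 4 = 30 in
(D-4)^2 = 30^2 = 900
BF = 900 * 10 / 16 = 563 BF

563


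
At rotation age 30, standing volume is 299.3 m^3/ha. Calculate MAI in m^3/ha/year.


Formula: MAI = Total Volume / Stand Age
MAI = 299.3 m^3/ha / 30 years
MAI = 9.98 m^3/ha/year

9.98


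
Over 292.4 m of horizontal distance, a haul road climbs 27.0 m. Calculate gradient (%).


Formula: Gradient = rise / run * 100
Gradient = 27.0 / 292.4 * 100 = 9.2%

9.2


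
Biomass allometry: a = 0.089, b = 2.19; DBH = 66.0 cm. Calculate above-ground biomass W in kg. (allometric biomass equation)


Formula: W = a * DBH^b  (allometric power law)
DBH^b = 66.0^2.19 = 9656.0881
W = 0.089 * 9656.0881 = 859.4 kg

859.4


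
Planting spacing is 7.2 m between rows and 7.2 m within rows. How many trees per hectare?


Formula: TPH = 10000 m^2/ha / (spacing_x * spacing_y)
Area per tree = 7.2 m * 7.2 m = 51.84 m^2
TPH = 10000 / 51.84 = 193 trees/ha

193


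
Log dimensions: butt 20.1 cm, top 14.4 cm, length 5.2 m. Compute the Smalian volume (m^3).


Smalian: V = (A1 + A2)/2 * L,  A = pi*(D/200)^2
A1 = pi*(20.1/200)^2 = 0.031731 m^2
A2 = pi*(14.4/200)^2 = 0.016286 m^2
V = (0.031731+0.016286)/2*5.2 = 0.1248 m^3

0.1248


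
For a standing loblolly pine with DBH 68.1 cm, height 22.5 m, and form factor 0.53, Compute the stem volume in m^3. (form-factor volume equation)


Formula: V = pi * (DBH/200)^2 * H * ff
Radius = DBH/200 = 68.1/200 = 0.3405 m
Radius^2 = 0.3405^2 = 0.11594025 m^2
V = pi * 0.11594025 * 22.5 * 0.53
V = 4.344 m^3

4.344


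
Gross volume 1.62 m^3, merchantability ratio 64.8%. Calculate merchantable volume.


Formula: MV = V_total * (merchantable_pct / 100)
Merchantable fraction = 64.8% / 100 = 0.648
MV = 1.62 m^3 * 0.648 = 1.05 m^3

1.05


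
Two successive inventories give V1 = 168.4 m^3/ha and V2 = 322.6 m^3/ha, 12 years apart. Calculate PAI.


Formula: PAI = (V_T2 - V_T1) / (T2 - T1)
Volume increment = 322.6 - 168.4 = 154.2 m^3/ha
PAI = 154.2 / 12 = 12.85 m^3/ha/year

12.85


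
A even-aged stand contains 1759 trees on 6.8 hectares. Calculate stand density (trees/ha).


Formula: Stand Density = N_trees / Area_ha
Density = 1759 trees / 6.8 ha
Density = 259 trees/ha

259


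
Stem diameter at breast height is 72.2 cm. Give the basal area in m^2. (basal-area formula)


Formula: BA = pi * (DBH/2)^2 / 10000  (cm^2 to m^2)
Radius = DBH/2 = 72.2/2 = 36.1 cm
BA = pi * 36.1^2 / 10000
   = 4094.155 cm^2 / 10000
   = 0.4094 m^2

0.4094


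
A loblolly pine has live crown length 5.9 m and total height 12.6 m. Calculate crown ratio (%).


Formula: Crown Ratio = (Crown Length / Total Height) * 100
CR = (5.9 m / 12.6 m) * 100
CR = 0.4683 * 100 = 46.8%

46.8


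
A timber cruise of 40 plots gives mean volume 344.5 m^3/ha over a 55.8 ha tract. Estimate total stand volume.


Formula: Total Volume = Mean Volume per ha * Total Area
Total Volume = 344.5 m^3/ha * 55.8 ha
Total Volume = 19223 m^3

19223


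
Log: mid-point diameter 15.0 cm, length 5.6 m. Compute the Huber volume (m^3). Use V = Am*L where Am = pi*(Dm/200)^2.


Huber: V = Am * L,  Am = pi*(Dm/200)^2
Am = pi*(15.0/200)^2 = 0.017671 m^2
V = 0.017671*5.6 = 0.099 m^3

0.099


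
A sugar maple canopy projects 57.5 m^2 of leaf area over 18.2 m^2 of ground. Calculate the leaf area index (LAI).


Formula: LAI = total leaf area / ground area  (dimensionless)
LAI = 57.5 m^2 / 18.2 m^2
LAI = 3.16

3.16
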